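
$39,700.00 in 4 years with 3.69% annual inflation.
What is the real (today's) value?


Formula: Real value = nominal / (1 + inflation)^years
Price level: (1 + 0.0369)^4 = 1.155972
Real value = $39,700.00 / 1.155972 = $34,343.38

$34,343.38


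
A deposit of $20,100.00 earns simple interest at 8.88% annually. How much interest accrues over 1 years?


Formula: I = P * r * t
Substituting: I = $20,100.00 * 0.0888 * 1
Step: I = $20,100.00 * 0.0888
I = $1,784.88

$1,784.88


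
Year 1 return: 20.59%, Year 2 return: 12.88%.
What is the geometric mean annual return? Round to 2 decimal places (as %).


Formula: Geometric mean = ((1+r1)*(1+r2))^(1/2) - 1
Product: (1 + 0.2059) * (1 + 0.1288) = 1.2059 * 1.1288 = 1.36122
Square root: 1.36122^0.5 = 1.166713
Geometric mean = 1.166713 - 1 = 0.166713
As percentage: 16.67%

16.67%


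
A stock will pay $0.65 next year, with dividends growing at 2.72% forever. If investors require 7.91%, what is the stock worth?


Formula: P = D1 / (r - g)
Spread: r - g = 0.0791 - 0.0272 = 0.0519
Substituting: P = $0.65 / 0.0519
P = $12.52

$12.52


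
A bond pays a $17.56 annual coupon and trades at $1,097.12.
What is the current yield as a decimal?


Formula: Current yield = annual coupon / price
Substituting: CY = $17.56 / $1,097.12
CY = 0.016006

0.016006


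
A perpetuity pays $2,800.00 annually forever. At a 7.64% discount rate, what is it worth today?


Formula: PV = C / r
Substituting: PV = $2,800.00 / 0.0764
PV = $36,649.21

$36,649.21


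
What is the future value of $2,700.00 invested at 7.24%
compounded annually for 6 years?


Formula: FV = P * (1 + r)^n
Substituting: FV = $2,700.00 * (1 + 0.0724)^6
Growth factor: (1.0724)^6 = 1.521041
FV = $2,700.00 * 1.521041 = $4,106.81

$4,106.81


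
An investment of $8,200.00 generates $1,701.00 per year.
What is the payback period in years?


Formula: Payback = investment / annual cash flow
Substituting: Payback = $8,200.00 / $1,701.00
Payback = 4.8207 years

4.8207 years


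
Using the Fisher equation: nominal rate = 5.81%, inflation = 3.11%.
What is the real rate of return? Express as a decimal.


Formula: (1 + r_real) = (1 + r_nom) / (1 + inflation)
Substituting: (1 + r_real) = 1.0581 / 1.0311
(1 + r_real) = 1.026186
r_real = 1.026186 - 1 = 0.026186

0.026186


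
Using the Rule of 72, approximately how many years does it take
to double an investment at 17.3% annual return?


Formula: Years ≈ 72 / r
Substituting: Years ≈ 72 / 17.3
Years ≈ 4.2

4.2 years


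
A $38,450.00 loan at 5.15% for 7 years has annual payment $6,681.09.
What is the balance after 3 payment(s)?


Formula: Balance = PV*(1+r)^k - PMT*((1+r)^k - 1)/r
Growth: (1 + 0.0515)^3 = 1.162593
Accumulated factor: ((1+r)^k - 1)/r = 3.157152
Balance = $38,450.00 * 1.162593 - $6,681.09 * 3.157152
Balance = $23,608.50

$23,608.50


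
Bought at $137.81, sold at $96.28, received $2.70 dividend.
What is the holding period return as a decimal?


Formula: HPR = (P1 - P0 + D) / P0
Gain: $96.28 - $137.81 + $2.70 = -$38.83
HPR = -$38.83 / $137.81 = -0.2818

-0.2818


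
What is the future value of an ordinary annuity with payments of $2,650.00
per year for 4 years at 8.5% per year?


Formula: FV = PMT * ((1+r)^n - 1) / r
Growth factor: (1 + 0.085)^4 = 1.385859
Numerator: 1.385859 - 1 = 0.385859
FV = $2,650.00 * 0.385859 / 0.085 = $12,029.71

$12,029.71


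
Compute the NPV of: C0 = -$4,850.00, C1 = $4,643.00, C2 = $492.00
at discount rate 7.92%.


Formula: NPV = C0 + C1/(1+r) + C2/(1+r)^2
Discount C1: $4,643.00 / (1 + 0.0792) = $4,302.26
Discount C2: $492.00 / (1 + 0.0792)^2 = $422.44
NPV = -$4,850.00 + $4,302.26 + $422.44 = -$125.30

-$125.30


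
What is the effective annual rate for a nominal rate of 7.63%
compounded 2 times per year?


Formula: EAR = (1 + r/m)^m - 1
Period rate: r/m = 0.0763 / 2 = 0.03815
Compounding: (1 + 0.03815)^2 = 1.077755
EAR = 1.077755 - 1 = 0.077755

0.077755


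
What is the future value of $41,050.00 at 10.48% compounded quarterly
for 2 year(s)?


Formula: FV = P * (1 + r/m)^(m*t)
Period rate: r/m = 0.1048 / 4 = 0.0262
Total periods: m*t = 4 * 2 = 8
Growth factor: (1 + 0.0262)^8 = 1.229861
FV = $41,050.00 * 1.229861 = $50,485.80

$50,485.80


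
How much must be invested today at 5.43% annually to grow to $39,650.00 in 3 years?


Formula: PV = FV / (1 + r)^n
Substituting: PV = $39,650.00 / (1 + 0.0543)^3
Discount factor: (1.0543)^3 = 1.171906
PV = $39,650.00 / 1.171906 = $33,833.78

$33,833.78


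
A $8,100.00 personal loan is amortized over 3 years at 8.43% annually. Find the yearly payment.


Formula: PMT = PV * r / (1 - (1+r)^(-n))
Denominator: 1 - (1 + 0.0843)^(-3) = 0.215575
Numerator: $8,100.00 * 0.0843 = 682.83
PMT = 682.83 / 0.215575 = $3,167.49

$3,167.49


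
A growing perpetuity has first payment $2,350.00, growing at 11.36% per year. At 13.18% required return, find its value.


Formula: PV = C / (r - g)
Spread: r - g = 0.1318 - 0.1136 = 0.0182
Substituting: PV = $2,350.00 / 0.0182
PV = $129,120.88

$129,120.88


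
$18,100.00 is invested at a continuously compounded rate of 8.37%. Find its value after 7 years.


Formula: FV = P * e^(r*t)
Exponent: r*t = 0.0837 * 7 = 0.5859
e^(0.5859) = 1.796607
FV = $18,100.00 * 1.796607 = $32,518.59

$32,518.59


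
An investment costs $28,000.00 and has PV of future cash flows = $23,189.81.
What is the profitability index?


Formula: PI = PV(cash flows) / initial investment
Substituting: PI = $23,189.81 / $28,000.00
PI = 0.8282

0.8282


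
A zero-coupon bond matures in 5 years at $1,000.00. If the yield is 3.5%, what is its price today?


Formula: Price = FV / (1 + r)^n
Substituting: Price = $1,000.00 / (1 + 0.035)^5
Discount factor: (1.035)^5 = 1.187686
Price = $1,000.00 / 1.187686 = $841.97

$841.97


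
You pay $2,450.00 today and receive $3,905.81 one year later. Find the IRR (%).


Formula: IRR = C1/C0 - 1
Substituting: IRR = $3,905.81 / $2,450.00 - 1
Ratio: 1.594208 - 1 = 0.594208
IRR = 59.4208%

59.4208%


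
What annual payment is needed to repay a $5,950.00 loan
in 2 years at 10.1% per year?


Formula: PMT = PV * r / (1 - (1+r)^(-n))
Denominator: 1 - (1 + 0.101)^(-2) = 0.175054
Numerator: $5,950.00 * 0.101 = 600.95
PMT = 600.95 / 0.175054 = $3,432.93

$3,432.93


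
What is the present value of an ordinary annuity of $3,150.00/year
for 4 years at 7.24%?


Formula: PV = PMT * (1 - (1+r)^(-n)) / r
Discount factor: (1 + 0.0724)^(-4) = 0.756089
Bracket: 1 - 0.756089 = 0.243911
PV = $3,150.00 * 0.243911 / 0.0724 = $10,612.16

$10,612.16


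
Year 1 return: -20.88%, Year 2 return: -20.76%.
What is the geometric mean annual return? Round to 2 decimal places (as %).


Formula: Geometric mean = ((1+r1)*(1+r2))^(1/2) - 1
Product: (1 + -0.2088) * (1 + -0.2076) = 0.7912 * 0.7924 = 0.626947
Square root: 0.626947^0.5 = 0.7918
Geometric mean = 0.7918 - 1 = -0.2082
As percentage: -20.82%

-20.82%


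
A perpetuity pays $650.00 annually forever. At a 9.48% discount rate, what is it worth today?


Formula: PV = C / r
Substituting: PV = $650.00 / 0.0948
PV = $6,856.54

$6,856.54


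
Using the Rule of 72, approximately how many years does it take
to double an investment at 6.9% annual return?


Formula: Years ≈ 72 / r
Substituting: Years ≈ 72 / 6.9
Years ≈ 10.4

10.4 years


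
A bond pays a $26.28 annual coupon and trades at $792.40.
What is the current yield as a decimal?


Formula: Current yield = annual coupon / price
Substituting: CY = $26.28 / $792.40
CY = 0.033165

0.033165


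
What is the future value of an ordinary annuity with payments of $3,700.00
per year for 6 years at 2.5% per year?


Formula: FV = PMT * ((1+r)^n - 1) / r
Growth factor: (1 + 0.025)^6 = 1.159693
Numerator: 1.159693 - 1 = 0.159693
FV = $3,700.00 * 0.159693 / 0.025 = $23,634.63

$23,634.63


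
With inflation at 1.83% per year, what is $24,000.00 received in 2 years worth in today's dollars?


Formula: Real value = nominal / (1 + inflation)^years
Price level: (1 + 0.0183)^2 = 1.036935
Real value = $24,000.00 / 1.036935 = $23,145.14

$23,145.14


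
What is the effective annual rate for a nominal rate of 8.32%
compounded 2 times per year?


Formula: EAR = (1 + r/m)^m - 1
Period rate: r/m = 0.0832 / 2 = 0.0416
Compounding: (1 + 0.0416)^2 = 1.084931
EAR = 1.084931 - 1 = 0.084931

0.084931


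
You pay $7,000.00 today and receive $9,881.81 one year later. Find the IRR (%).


Formula: IRR = C1/C0 - 1
Substituting: IRR = $9,881.81 / $7,000.00 - 1
Ratio: 1.411687 - 1 = 0.411687
IRR = 41.1687%

41.1687%


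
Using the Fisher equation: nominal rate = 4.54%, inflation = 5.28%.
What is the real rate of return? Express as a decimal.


Formula: (1 + r_real) = (1 + r_nom) / (1 + inflation)
Substituting: (1 + r_real) = 1.0454 / 1.0528
(1 + r_real) = 0.992971
r_real = 0.992971 - 1 = -0.007029

-0.007029


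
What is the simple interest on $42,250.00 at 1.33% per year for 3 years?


Formula: I = P * r * t
Substituting: I = $42,250.00 * 0.0133 * 3
Step: I = $42,250.00 * 0.0399
I = $1,685.78

$1,685.78


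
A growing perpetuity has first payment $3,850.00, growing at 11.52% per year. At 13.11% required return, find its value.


Formula: PV = C / (r - g)
Spread: r - g = 0.1311 - 0.1152 = 0.0159
Substituting: PV = $3,850.00 / 0.0159
PV = $242,138.36

$242,138.36


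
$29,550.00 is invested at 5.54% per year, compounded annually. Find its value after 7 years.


Formula: FV = P * (1 + r)^n
Substituting: FV = $29,550.00 * (1 + 0.0554)^7
Growth factor: (1.0554)^7 = 1.458544
FV = $29,550.00 * 1.458544 = $43,099.98

$43,099.98


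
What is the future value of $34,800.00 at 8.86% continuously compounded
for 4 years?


Formula: FV = P * e^(r*t)
Exponent: r*t = 0.0886 * 4 = 0.3544
e^(0.3544) = 1.425325
FV = $34,800.00 * 1.425325 = $49,601.32

$49,601.32


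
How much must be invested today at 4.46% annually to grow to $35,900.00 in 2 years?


Formula: PV = FV / (1 + r)^n
Substituting: PV = $35,900.00 / (1 + 0.0446)^2
Discount factor: (1.0446)^2 = 1.091189
PV = $35,900.00 / 1.091189 = $32,899.89

$32,899.89


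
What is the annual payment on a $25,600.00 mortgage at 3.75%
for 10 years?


Formula: PMT = PV * r / (1 - (1+r)^(-n))
Denominator: 1 - (1 + 0.0375)^(-10) = 0.30798
Numerator: $25,600.00 * 0.0375 = 960.0
PMT = 960.0 / 0.30798 = $3,117.09

$3,117.09


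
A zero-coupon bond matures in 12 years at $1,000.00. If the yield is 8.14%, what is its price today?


Formula: Price = FV / (1 + r)^n
Substituting: Price = $1,000.00 / (1 + 0.0814)^12
Discount factor: (1.0814)^12 = 2.557622
Price = $1,000.00 / 2.557622 = $390.99

$390.99


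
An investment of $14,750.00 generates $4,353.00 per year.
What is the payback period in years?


Formula: Payback = investment / annual cash flow
Substituting: Payback = $14,750.00 / $4,353.00
Payback = 3.3885 years

3.3885 years


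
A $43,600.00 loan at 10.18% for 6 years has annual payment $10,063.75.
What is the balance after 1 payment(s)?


Formula: Balance = PV*(1+r)^k - PMT*((1+r)^k - 1)/r
Growth: (1 + 0.1018)^1 = 1.1018
Accumulated factor: ((1+r)^k - 1)/r = 1.0
Balance = $43,600.00 * 1.1018 - $10,063.75 * 1.0
Balance = $37,974.73

$37,974.73


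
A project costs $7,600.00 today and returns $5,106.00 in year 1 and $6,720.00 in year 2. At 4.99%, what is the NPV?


Formula: NPV = C0 + C1/(1+r) + C2/(1+r)^2
Discount C1: $5,106.00 / (1 + 0.0499) = $4,863.32
Discount C2: $6,720.00 / (1 + 0.0499)^2 = $6,096.40
NPV = -$7,600.00 + $4,863.32 + $6,096.40 = $3,359.72

$3,359.72


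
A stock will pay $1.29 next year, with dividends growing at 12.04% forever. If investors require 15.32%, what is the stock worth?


Formula: P = D1 / (r - g)
Spread: r - g = 0.1532 - 0.1204 = 0.0328
Substituting: P = $1.29 / 0.0328
P = $39.33

$39.33


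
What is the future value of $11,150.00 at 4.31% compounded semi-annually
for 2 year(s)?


Formula: FV = P * (1 + r/m)^(m*t)
Period rate: r/m = 0.0431 / 2 = 0.02155
Total periods: m*t = 2 * 2 = 4
Growth factor: (1 + 0.02155)^4 = 1.089027
FV = $11,150.00 * 1.089027 = $12,142.65

$12,142.65


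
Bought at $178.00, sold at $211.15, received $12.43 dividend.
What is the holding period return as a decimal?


Formula: HPR = (P1 - P0 + D) / P0
Gain: $211.15 - $178.00 + $12.43 = $45.58
HPR = $45.58 / $178.00 = 0.2561

0.2561


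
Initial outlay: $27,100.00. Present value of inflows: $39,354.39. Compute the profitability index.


Formula: PI = PV(cash flows) / initial investment
Substituting: PI = $39,354.39 / $27,100.00
PI = 1.4522

1.4522


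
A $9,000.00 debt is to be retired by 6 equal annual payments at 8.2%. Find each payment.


Formula: PMT = PV * r / (1 - (1+r)^(-n))
Denominator: 1 - (1 + 0.082)^(-6) = 0.376787
Numerator: $9,000.00 * 0.082 = 738.0
PMT = 738.0 / 0.376787 = $1,958.67

$1,958.67


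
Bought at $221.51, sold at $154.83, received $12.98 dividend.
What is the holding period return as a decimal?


Formula: HPR = (P1 - P0 + D) / P0
Gain: $154.83 - $221.51 + $12.98 = -$53.70
HPR = -$53.70 / $221.51 = -0.2424

-0.2424


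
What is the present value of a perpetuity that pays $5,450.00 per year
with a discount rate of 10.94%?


Formula: PV = C / r
Substituting: PV = $5,450.00 / 0.1094
PV = $49,817.18

$49,817.18


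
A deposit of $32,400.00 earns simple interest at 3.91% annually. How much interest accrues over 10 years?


Formula: I = P * r * t
Substituting: I = $32,400.00 * 0.0391 * 10
Step: I = $32,400.00 * 0.391
I = $12,668.40

$12,668.40


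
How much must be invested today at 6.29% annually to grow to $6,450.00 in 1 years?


Formula: PV = FV / (1 + r)^n
Substituting: PV = $6,450.00 / (1 + 0.0629)^1
Discount factor: (1.0629)^1 = 1.0629
PV = $6,450.00 / 1.0629 = $6,068.30

$6,068.30


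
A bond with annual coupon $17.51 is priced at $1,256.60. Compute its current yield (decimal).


Formula: Current yield = annual coupon / price
Substituting: CY = $17.51 / $1,256.60
CY = 0.013934

0.013934


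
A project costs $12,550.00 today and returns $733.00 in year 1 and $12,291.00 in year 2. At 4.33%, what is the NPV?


Formula: NPV = C0 + C1/(1+r) + C2/(1+r)^2
Discount C1: $733.00 / (1 + 0.0433) = $702.58
Discount C2: $12,291.00 / (1 + 0.0433)^2 = $11,291.95
NPV = -$12,550.00 + $702.58 + $11,291.95 = -$555.48

-$555.48


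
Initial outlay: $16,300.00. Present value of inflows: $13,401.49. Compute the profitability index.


Formula: PI = PV(cash flows) / initial investment
Substituting: PI = $13,401.49 / $16,300.00
PI = 0.8222

0.8222


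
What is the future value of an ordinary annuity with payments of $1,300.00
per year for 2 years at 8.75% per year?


Formula: FV = PMT * ((1+r)^n - 1) / r
Growth factor: (1 + 0.0875)^2 = 1.182656
Numerator: 1.182656 - 1 = 0.182656
FV = $1,300.00 * 0.182656 / 0.0875 = $2,713.75

$2,713.75


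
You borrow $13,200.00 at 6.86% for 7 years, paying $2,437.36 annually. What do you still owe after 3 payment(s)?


Formula: Balance = PV*(1+r)^k - PMT*((1+r)^k - 1)/r
Growth: (1 + 0.0686)^3 = 1.220241
Accumulated factor: ((1+r)^k - 1)/r = 3.210506
Balance = $13,200.00 * 1.220241 - $2,437.36 * 3.210506
Balance = $8,282.02

$8,282.02


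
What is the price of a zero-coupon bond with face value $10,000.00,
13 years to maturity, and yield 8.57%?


Formula: Price = FV / (1 + r)^n
Substituting: Price = $10,000.00 / (1 + 0.0857)^13
Discount factor: (1.0857)^13 = 2.912245
Price = $10,000.00 / 2.912245 = $3,433.78

$3,433.78


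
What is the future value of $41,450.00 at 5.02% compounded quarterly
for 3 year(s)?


Formula: FV = P * (1 + r/m)^(m*t)
Period rate: r/m = 0.0502 / 4 = 0.01255
Total periods: m*t = 4 * 3 = 12
Growth factor: (1 + 0.01255)^12 = 1.161443
FV = $41,450.00 * 1.161443 = $48,141.79

$48,141.79


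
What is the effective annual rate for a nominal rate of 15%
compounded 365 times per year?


Formula: EAR = (1 + r/m)^m - 1
Period rate: r/m = 0.15 / 365 = 0.000411
Compounding: (1 + 0.000411)^365 = 1.161798
EAR = 1.161798 - 1 = 0.161798

0.161798


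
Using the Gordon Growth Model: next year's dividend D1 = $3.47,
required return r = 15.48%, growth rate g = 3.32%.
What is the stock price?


Formula: P = D1 / (r - g)
Spread: r - g = 0.1548 - 0.0332 = 0.1216
Substituting: P = $3.47 / 0.1216
P = $28.54

$28.54


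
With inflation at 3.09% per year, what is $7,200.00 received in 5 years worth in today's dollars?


Formula: Real value = nominal / (1 + inflation)^years
Price level: (1 + 0.0309)^5 = 1.164348
Real value = $7,200.00 / 1.164348 = $6,183.72

$6,183.72


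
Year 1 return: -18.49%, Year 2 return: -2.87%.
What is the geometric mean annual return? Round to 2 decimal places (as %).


Formula: Geometric mean = ((1+r1)*(1+r2))^(1/2) - 1
Product: (1 + -0.1849) * (1 + -0.0287) = 0.8151 * 0.9713 = 0.791707
Square root: 0.791707^0.5 = 0.889779
Geometric mean = 0.889779 - 1 = -0.110221
As percentage: -11.02%

-11.02%


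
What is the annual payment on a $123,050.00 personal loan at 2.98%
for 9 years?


Formula: PMT = PV * r / (1 - (1+r)^(-n))
Denominator: 1 - (1 + 0.0298)^(-9) = 0.232243
Numerator: $123,050.00 * 0.0298 = 3666.89
PMT = 3666.89 / 0.232243 = $15,789.05

$15,789.05


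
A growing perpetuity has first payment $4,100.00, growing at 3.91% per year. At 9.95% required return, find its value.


Formula: PV = C / (r - g)
Spread: r - g = 0.0995 - 0.0391 = 0.0604
Substituting: PV = $4,100.00 / 0.0604
PV = $67,880.79

$67,880.79


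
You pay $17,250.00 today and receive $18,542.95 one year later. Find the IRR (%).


Formula: IRR = C1/C0 - 1
Substituting: IRR = $18,542.95 / $17,250.00 - 1
Ratio: 1.074954 - 1 = 0.074954
IRR = 7.4954%

7.4954%


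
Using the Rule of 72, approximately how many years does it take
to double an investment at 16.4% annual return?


Formula: Years ≈ 72 / r
Substituting: Years ≈ 72 / 16.4
Years ≈ 4.4

4.4 years


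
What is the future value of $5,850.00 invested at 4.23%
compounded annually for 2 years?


Formula: FV = P * (1 + r)^n
Substituting: FV = $5,850.00 * (1 + 0.0423)^2
Growth factor: (1.0423)^2 = 1.086389
FV = $5,850.00 * 1.086389 = $6,355.38

$6,355.38


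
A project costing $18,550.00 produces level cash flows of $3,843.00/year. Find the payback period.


Formula: Payback = investment / annual cash flow
Substituting: Payback = $18,550.00 / $3,843.00
Payback = 4.827 years

4.827 years


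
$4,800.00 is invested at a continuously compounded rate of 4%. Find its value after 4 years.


Formula: FV = P * e^(r*t)
Exponent: r*t = 0.04 * 4 = 0.16
e^(0.16) = 1.173511
FV = $4,800.00 * 1.173511 = $5,632.85

$5,632.85


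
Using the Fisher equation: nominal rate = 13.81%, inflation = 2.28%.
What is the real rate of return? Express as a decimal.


Formula: (1 + r_real) = (1 + r_nom) / (1 + inflation)
Substituting: (1 + r_real) = 1.1381 / 1.0228
(1 + r_real) = 1.11273
r_real = 1.11273 - 1 = 0.11273

0.11273


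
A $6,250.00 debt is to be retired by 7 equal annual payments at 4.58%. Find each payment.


Formula: PMT = PV * r / (1 - (1+r)^(-n))
Denominator: 1 - (1 + 0.0458)^(-7) = 0.269097
Numerator: $6,250.00 * 0.0458 = 286.25
PMT = 286.25 / 0.269097 = $1,063.74

$1,063.74


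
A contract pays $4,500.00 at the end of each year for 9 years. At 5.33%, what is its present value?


Formula: PV = PMT * (1 - (1+r)^(-n)) / r
Discount factor: (1 + 0.0533)^(-9) = 0.626659
Bracket: 1 - 0.626659 = 0.373341
PV = $4,500.00 * 0.373341 / 0.0533 = $31,520.35

$31,520.35


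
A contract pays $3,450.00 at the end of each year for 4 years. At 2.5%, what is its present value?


Formula: PV = PMT * (1 - (1+r)^(-n)) / r
Discount factor: (1 + 0.025)^(-4) = 0.905951
Bracket: 1 - 0.905951 = 0.094049
PV = $3,450.00 * 0.094049 / 0.025 = $12,978.81

$12,978.81


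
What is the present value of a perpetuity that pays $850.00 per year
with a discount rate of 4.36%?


Formula: PV = C / r
Substituting: PV = $850.00 / 0.0436
PV = $19,495.41

$19,495.41


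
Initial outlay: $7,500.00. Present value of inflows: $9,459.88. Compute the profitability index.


Formula: PI = PV(cash flows) / initial investment
Substituting: PI = $9,459.88 / $7,500.00
PI = 1.2613

1.2613


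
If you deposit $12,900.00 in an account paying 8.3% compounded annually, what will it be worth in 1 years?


Formula: FV = P * (1 + r)^n
Substituting: FV = $12,900.00 * (1 + 0.083)^1
Growth factor: (1.083)^1 = 1.083
FV = $12,900.00 * 1.083 = $13,970.70

$13,970.70


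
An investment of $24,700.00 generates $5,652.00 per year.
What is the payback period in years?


Formula: Payback = investment / annual cash flow
Substituting: Payback = $24,700.00 / $5,652.00
Payback = 4.3701 years

4.3701 years


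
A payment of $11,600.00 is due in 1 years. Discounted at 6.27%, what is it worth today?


Formula: PV = FV / (1 + r)^n
Substituting: PV = $11,600.00 / (1 + 0.0627)^1
Discount factor: (1.0627)^1 = 1.0627
PV = $11,600.00 / 1.0627 = $10,915.59

$10,915.59


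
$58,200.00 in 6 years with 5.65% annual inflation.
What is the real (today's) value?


Formula: Real value = nominal / (1 + inflation)^years
Price level: (1 + 0.0565)^6 = 1.390647
Real value = $58,200.00 / 1.390647 = $41,851.01

$41,851.01


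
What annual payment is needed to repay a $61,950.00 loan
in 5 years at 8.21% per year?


Formula: PMT = PV * r / (1 - (1+r)^(-n))
Denominator: 1 - (1 + 0.0821)^(-5) = 0.325995
Numerator: $61,950.00 * 0.0821 = 5086.095
PMT = 5086.095 / 0.325995 = $15,601.75

$15,601.75


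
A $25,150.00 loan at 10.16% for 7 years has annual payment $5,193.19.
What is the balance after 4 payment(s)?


Formula: Balance = PV*(1+r)^k - PMT*((1+r)^k - 1)/r
Growth: (1 + 0.1016)^4 = 1.472637
Accumulated factor: ((1+r)^k - 1)/r = 4.651939
Balance = $25,150.00 * 1.472637 - $5,193.19 * 4.651939
Balance = $12,878.42

$12,878.42


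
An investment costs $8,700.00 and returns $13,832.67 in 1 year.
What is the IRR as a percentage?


Formula: IRR = C1/C0 - 1
Substituting: IRR = $13,832.67 / $8,700.00 - 1
Ratio: 1.589962 - 1 = 0.589962
IRR = 58.9962%

58.9962%


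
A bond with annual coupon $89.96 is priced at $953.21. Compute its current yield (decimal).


Formula: Current yield = annual coupon / price
Substituting: CY = $89.96 / $953.21
CY = 0.094376

0.094376


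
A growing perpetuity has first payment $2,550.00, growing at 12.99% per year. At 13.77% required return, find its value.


Formula: PV = C / (r - g)
Spread: r - g = 0.1377 - 0.1299 = 0.0078
Substituting: PV = $2,550.00 / 0.0078
PV = $326,923.08

$326,923.08


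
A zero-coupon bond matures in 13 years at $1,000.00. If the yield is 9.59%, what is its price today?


Formula: Price = FV / (1 + r)^n
Substituting: Price = $1,000.00 / (1 + 0.0959)^13
Discount factor: (1.0959)^13 = 3.288683
Price = $1,000.00 / 3.288683 = $304.07

$304.07


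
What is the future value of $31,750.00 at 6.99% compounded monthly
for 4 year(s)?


Formula: FV = P * (1 + r/m)^(m*t)
Period rate: r/m = 0.0699 / 12 = 0.005825
Total periods: m*t = 12 * 4 = 48
Growth factor: (1 + 0.005825)^48 = 1.321528
FV = $31,750.00 * 1.321528 = $41,958.52

$41,958.52


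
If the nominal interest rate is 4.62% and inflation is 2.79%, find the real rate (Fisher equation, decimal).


Formula: (1 + r_real) = (1 + r_nom) / (1 + inflation)
Substituting: (1 + r_real) = 1.0462 / 1.0279
(1 + r_real) = 1.017803
r_real = 1.017803 - 1 = 0.017803

0.017803


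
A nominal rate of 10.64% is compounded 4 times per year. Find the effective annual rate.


Formula: EAR = (1 + r/m)^m - 1
Period rate: r/m = 0.1064 / 4 = 0.0266
Compounding: (1 + 0.0266)^4 = 1.110721
EAR = 1.110721 - 1 = 0.110721

0.110721


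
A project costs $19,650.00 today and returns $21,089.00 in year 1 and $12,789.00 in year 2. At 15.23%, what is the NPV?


Formula: NPV = C0 + C1/(1+r) + C2/(1+r)^2
Discount C1: $21,089.00 / (1 + 0.1523) = $18,301.66
Discount C2: $12,789.00 / (1 + 0.1523)^2 = $9,631.76
NPV = -$19,650.00 + $18,301.66 + $9,631.76 = $8,283.41

$8,283.41


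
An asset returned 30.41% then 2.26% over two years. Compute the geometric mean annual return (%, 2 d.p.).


Formula: Geometric mean = ((1+r1)*(1+r2))^(1/2) - 1
Product: (1 + 0.3041) * (1 + 0.0226) = 1.3041 * 1.0226 = 1.333573
Square root: 1.333573^0.5 = 1.154804
Geometric mean = 1.154804 - 1 = 0.154804
As percentage: 15.48%

15.48%


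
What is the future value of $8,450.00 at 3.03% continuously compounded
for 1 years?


Formula: FV = P * e^(r*t)
Exponent: r*t = 0.0303 * 1 = 0.0303
e^(0.0303) = 1.030764
FV = $8,450.00 * 1.030764 = $8,709.95

$8,709.95


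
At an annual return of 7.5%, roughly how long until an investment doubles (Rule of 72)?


Formula: Years ≈ 72 / r
Substituting: Years ≈ 72 / 7.5
Years ≈ 9.6

9.6 years


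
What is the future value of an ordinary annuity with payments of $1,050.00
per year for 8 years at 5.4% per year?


Formula: FV = PMT * ((1+r)^n - 1) / r
Growth factor: (1 + 0.054)^8 = 1.523088
Numerator: 1.523088 - 1 = 0.523088
FV = $1,050.00 * 0.523088 / 0.054 = $10,171.15

$10,171.15


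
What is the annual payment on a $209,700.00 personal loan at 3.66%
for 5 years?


Formula: PMT = PV * r / (1 - (1+r)^(-n))
Denominator: 1 - (1 + 0.0366)^(-5) = 0.164505
Numerator: $209,700.00 * 0.0366 = 7675.02
PMT = 7675.02 / 0.164505 = $46,655.31

$46,655.31


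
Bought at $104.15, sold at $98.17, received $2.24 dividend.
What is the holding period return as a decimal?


Formula: HPR = (P1 - P0 + D) / P0
Gain: $98.17 - $104.15 + $2.24 = -$3.74
HPR = -$3.74 / $104.15 = -0.0359

-0.0359


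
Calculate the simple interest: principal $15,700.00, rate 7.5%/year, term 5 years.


Formula: I = P * r * t
Substituting: I = $15,700.00 * 0.075 * 5
Step: I = $15,700.00 * 0.375
I = $5,887.50

$5,887.50


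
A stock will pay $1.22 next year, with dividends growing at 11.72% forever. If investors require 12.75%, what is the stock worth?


Formula: P = D1 / (r - g)
Spread: r - g = 0.1275 - 0.1172 = 0.0103
Substituting: P = $1.22 / 0.0103
P = $118.45

$118.45


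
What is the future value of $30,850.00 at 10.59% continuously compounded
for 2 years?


Formula: FV = P * e^(r*t)
Exponent: r*t = 0.1059 * 2 = 0.2118
e^(0.2118) = 1.235901
FV = $30,850.00 * 1.235901 = $38,127.54

$38,127.54


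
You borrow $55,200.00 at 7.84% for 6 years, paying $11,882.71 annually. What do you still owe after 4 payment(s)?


Formula: Balance = PV*(1+r)^k - PMT*((1+r)^k - 1)/r
Growth: (1 + 0.0784)^4 = 1.352445
Accumulated factor: ((1+r)^k - 1)/r = 4.495468
Balance = $55,200.00 * 1.352445 - $11,882.71 * 4.495468
Balance = $21,236.60

$21,236.60


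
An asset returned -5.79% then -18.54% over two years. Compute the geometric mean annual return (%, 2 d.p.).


Formula: Geometric mean = ((1+r1)*(1+r2))^(1/2) - 1
Product: (1 + -0.0579) * (1 + -0.1854) = 0.9421 * 0.8146 = 0.767435
Square root: 0.767435^0.5 = 0.876033
Geometric mean = 0.876033 - 1 = -0.123967
As percentage: -12.40%

-12.40%


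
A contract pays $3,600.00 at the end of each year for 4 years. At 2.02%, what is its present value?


Formula: PV = PMT * (1 - (1+r)^(-n)) / r
Discount factor: (1 + 0.0202)^(-4) = 0.923121
Bracket: 1 - 0.923121 = 0.076879
PV = $3,600.00 * 0.076879 / 0.0202 = $13,701.17

$13,701.17


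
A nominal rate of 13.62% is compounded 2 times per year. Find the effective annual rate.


Formula: EAR = (1 + r/m)^m - 1
Period rate: r/m = 0.1362 / 2 = 0.0681
Compounding: (1 + 0.0681)^2 = 1.140838
EAR = 1.140838 - 1 = 0.140838

0.140838


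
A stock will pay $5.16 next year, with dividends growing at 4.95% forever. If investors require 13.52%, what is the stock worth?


Formula: P = D1 / (r - g)
Spread: r - g = 0.1352 - 0.0495 = 0.0857
Substituting: P = $5.16 / 0.0857
P = $60.21

$60.21


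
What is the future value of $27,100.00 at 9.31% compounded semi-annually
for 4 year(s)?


Formula: FV = P * (1 + r/m)^(m*t)
Period rate: r/m = 0.0931 / 2 = 0.04655
Total periods: m*t = 2 * 4 = 8
Growth factor: (1 + 0.04655)^8 = 1.439063
FV = $27,100.00 * 1.439063 = $38,998.61

$38,998.61


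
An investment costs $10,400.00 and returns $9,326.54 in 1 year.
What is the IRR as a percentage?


Formula: IRR = C1/C0 - 1
Substituting: IRR = $9,326.54 / $10,400.00 - 1
Ratio: 0.896783 - 1 = -0.103217
IRR = -10.3217%

-10.3217%


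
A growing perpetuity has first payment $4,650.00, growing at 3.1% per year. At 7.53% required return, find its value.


Formula: PV = C / (r - g)
Spread: r - g = 0.0753 - 0.031 = 0.0443
Substituting: PV = $4,650.00 / 0.0443
PV = $104,966.14

$104,966.14


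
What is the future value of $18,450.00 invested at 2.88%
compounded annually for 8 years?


Formula: FV = P * (1 + r)^n
Substituting: FV = $18,450.00 * (1 + 0.0288)^8
Growth factor: (1.0288)^8 = 1.255011
FV = $18,450.00 * 1.255011 = $23,154.96

$23,154.96


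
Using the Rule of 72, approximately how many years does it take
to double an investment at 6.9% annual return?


Formula: Years ≈ 72 / r
Substituting: Years ≈ 72 / 6.9
Years ≈ 10.4

10.4 years


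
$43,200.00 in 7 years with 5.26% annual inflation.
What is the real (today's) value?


Formula: Real value = nominal / (1 + inflation)^years
Price level: (1 + 0.0526)^7 = 1.431672
Real value = $43,200.00 / 1.431672 = $30,174.51

$30,174.51


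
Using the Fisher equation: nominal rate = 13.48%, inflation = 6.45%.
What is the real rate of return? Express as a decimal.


Formula: (1 + r_real) = (1 + r_nom) / (1 + inflation)
Substituting: (1 + r_real) = 1.1348 / 1.0645
(1 + r_real) = 1.06604
r_real = 1.06604 - 1 = 0.06604

0.06604


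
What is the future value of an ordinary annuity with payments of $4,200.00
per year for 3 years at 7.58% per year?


Formula: FV = PMT * ((1+r)^n - 1) / r
Growth factor: (1 + 0.0758)^3 = 1.245072
Numerator: 1.245072 - 1 = 0.245072
FV = $4,200.00 * 0.245072 / 0.0758 = $13,579.21

$13,579.21


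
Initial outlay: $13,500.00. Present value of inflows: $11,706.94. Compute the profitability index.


Formula: PI = PV(cash flows) / initial investment
Substituting: PI = $11,706.94 / $13,500.00
PI = 0.8672

0.8672


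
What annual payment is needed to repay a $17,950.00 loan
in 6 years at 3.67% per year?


Formula: PMT = PV * r / (1 - (1+r)^(-n))
Denominator: 1 - (1 + 0.0367)^(-6) = 0.194471
Numerator: $17,950.00 * 0.0367 = 658.765
PMT = 658.765 / 0.194471 = $3,387.48

$3,387.48


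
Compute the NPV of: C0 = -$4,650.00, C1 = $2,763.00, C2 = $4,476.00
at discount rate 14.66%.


Formula: NPV = C0 + C1/(1+r) + C2/(1+r)^2
Discount C1: $2,763.00 / (1 + 0.1466) = $2,409.73
Discount C2: $4,476.00 / (1 + 0.1466)^2 = $3,404.60
NPV = -$4,650.00 + $2,409.73 + $3,404.60 = $1,164.33

$1,164.33


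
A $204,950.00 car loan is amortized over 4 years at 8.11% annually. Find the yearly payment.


Formula: PMT = PV * r / (1 - (1+r)^(-n))
Denominator: 1 - (1 + 0.0811)^(-4) = 0.267957
Numerator: $204,950.00 * 0.0811 = 16621.445
PMT = 16621.445 / 0.267957 = $62,030.25

$62,030.25


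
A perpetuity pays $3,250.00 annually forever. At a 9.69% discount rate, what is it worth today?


Formula: PV = C / r
Substituting: PV = $3,250.00 / 0.0969
PV = $33,539.73

$33,539.73


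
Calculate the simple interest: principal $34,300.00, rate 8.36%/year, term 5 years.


Formula: I = P * r * t
Substituting: I = $34,300.00 * 0.0836 * 5
Step: I = $34,300.00 * 0.418
I = $14,337.40

$14,337.40


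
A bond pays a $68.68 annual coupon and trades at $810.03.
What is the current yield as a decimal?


Formula: Current yield = annual coupon / price
Substituting: CY = $68.68 / $810.03
CY = 0.084787

0.084787


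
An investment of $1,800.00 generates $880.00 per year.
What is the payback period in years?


Formula: Payback = investment / annual cash flow
Substituting: Payback = $1,800.00 / $880.00
Payback = 2.0455 years

2.0455 years


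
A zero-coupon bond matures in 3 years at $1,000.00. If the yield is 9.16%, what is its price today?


Formula: Price = FV / (1 + r)^n
Substituting: Price = $1,000.00 / (1 + 0.0916)^3
Discount factor: (1.0916)^3 = 1.30074
Price = $1,000.00 / 1.30074 = $768.79

$768.79


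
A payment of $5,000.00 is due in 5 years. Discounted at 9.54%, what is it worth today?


Formula: PV = FV / (1 + r)^n
Substituting: PV = $5,000.00 / (1 + 0.0954)^5
Discount factor: (1.0954)^5 = 1.577116
PV = $5,000.00 / 1.577116 = $3,170.34

$3,170.34


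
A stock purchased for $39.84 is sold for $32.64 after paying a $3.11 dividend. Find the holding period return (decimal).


Formula: HPR = (P1 - P0 + D) / P0
Gain: $32.64 - $39.84 + $3.11 = -$4.09
HPR = -$4.09 / $39.84 = -0.1027

-0.1027


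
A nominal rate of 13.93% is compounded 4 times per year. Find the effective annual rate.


Formula: EAR = (1 + r/m)^m - 1
Period rate: r/m = 0.1393 / 4 = 0.034825
Compounding: (1 + 0.034825)^4 = 1.146747
EAR = 1.146747 - 1 = 0.146747

0.146747


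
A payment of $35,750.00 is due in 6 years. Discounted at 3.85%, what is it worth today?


Formula: PV = FV / (1 + r)^n
Substituting: PV = $35,750.00 / (1 + 0.0385)^6
Discount factor: (1.0385)^6 = 1.254409
PV = $35,750.00 / 1.254409 = $28,499.49

$28,499.49


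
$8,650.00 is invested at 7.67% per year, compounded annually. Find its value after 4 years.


Formula: FV = P * (1 + r)^n
Substituting: FV = $8,650.00 * (1 + 0.0767)^4
Growth factor: (1.0767)^4 = 1.343937
FV = $8,650.00 * 1.343937 = $11,625.05

$11,625.05


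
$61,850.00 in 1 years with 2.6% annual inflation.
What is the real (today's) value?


Formula: Real value = nominal / (1 + inflation)^years
Price level: (1 + 0.026)^1 = 1.026
Real value = $61,850.00 / 1.026 = $60,282.65

$60,282.65


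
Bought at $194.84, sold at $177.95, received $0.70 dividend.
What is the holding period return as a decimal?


Formula: HPR = (P1 - P0 + D) / P0
Gain: $177.95 - $194.84 + $0.70 = -$16.19
HPR = -$16.19 / $194.84 = -0.0831

-0.0831


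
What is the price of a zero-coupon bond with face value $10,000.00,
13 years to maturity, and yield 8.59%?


Formula: Price = FV / (1 + r)^n
Substituting: Price = $10,000.00 / (1 + 0.0859)^13
Discount factor: (1.0859)^13 = 2.919227
Price = $10,000.00 / 2.919227 = $3,425.56

$3,425.56


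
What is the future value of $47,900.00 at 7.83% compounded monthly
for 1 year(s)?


Formula: FV = P * (1 + r/m)^(m*t)
Period rate: r/m = 0.0783 / 12 = 0.006525
Total periods: m*t = 12 * 1 = 12
Growth factor: (1 + 0.006525)^12 = 1.081172
FV = $47,900.00 * 1.081172 = $51,788.14

$51,788.14


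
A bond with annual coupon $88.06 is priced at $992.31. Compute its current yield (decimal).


Formula: Current yield = annual coupon / price
Substituting: CY = $88.06 / $992.31
CY = 0.088742

0.088742


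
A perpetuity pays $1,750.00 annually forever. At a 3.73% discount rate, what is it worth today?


Formula: PV = C / r
Substituting: PV = $1,750.00 / 0.0373
PV = $46,916.89

$46,916.89


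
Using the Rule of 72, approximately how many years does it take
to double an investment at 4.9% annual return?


Formula: Years ≈ 72 / r
Substituting: Years ≈ 72 / 4.9
Years ≈ 14.7

14.7 years


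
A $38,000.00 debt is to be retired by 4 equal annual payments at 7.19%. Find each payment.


Formula: PMT = PV * r / (1 - (1+r)^(-n))
Denominator: 1 - (1 + 0.0719)^(-4) = 0.2425
Numerator: $38,000.00 * 0.0719 = 2732.2
PMT = 2732.2 / 0.2425 = $11,266.83

$11,266.83


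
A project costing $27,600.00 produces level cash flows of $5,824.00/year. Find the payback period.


Formula: Payback = investment / annual cash flow
Substituting: Payback = $27,600.00 / $5,824.00
Payback = 4.739 years

4.739 years


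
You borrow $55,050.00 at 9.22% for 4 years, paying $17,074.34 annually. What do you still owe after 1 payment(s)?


Formula: Balance = PV*(1+r)^k - PMT*((1+r)^k - 1)/r
Growth: (1 + 0.0922)^1 = 1.0922
Accumulated factor: ((1+r)^k - 1)/r = 1.0
Balance = $55,050.00 * 1.0922 - $17,074.34 * 1.0
Balance = $43,051.27

$43,051.27


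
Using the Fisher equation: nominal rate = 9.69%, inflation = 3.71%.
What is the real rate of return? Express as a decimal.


Formula: (1 + r_real) = (1 + r_nom) / (1 + inflation)
Substituting: (1 + r_real) = 1.0969 / 1.0371
(1 + r_real) = 1.057661
r_real = 1.057661 - 1 = 0.057661

0.057661


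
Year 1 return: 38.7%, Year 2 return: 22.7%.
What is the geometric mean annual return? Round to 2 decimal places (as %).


Formula: Geometric mean = ((1+r1)*(1+r2))^(1/2) - 1
Product: (1 + 0.387) * (1 + 0.227) = 1.387 * 1.227 = 1.701849
Square root: 1.701849^0.5 = 1.304549
Geometric mean = 1.304549 - 1 = 0.304549
As percentage: 30.45%

30.45%


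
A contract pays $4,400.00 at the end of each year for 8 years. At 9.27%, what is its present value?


Formula: PV = PMT * (1 - (1+r)^(-n)) / r
Discount factor: (1 + 0.0927)^(-8) = 0.492031
Bracket: 1 - 0.492031 = 0.507969
PV = $4,400.00 * 0.507969 / 0.0927 = $24,110.72

$24,110.72


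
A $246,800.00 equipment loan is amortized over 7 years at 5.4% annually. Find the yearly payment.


Formula: PMT = PV * r / (1 - (1+r)^(-n))
Denominator: 1 - (1 + 0.054)^(-7) = 0.307985
Numerator: $246,800.00 * 0.054 = 13327.2
PMT = 13327.2 / 0.307985 = $43,272.29

$43,272.29


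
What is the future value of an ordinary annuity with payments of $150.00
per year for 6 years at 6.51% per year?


Formula: FV = PMT * ((1+r)^n - 1) / r
Growth factor: (1 + 0.0651)^6 = 1.459965
Numerator: 1.459965 - 1 = 0.459965
FV = $150.00 * 0.459965 / 0.0651 = $1,059.83

$1,059.83


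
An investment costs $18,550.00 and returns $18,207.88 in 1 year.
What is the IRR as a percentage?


Formula: IRR = C1/C0 - 1
Substituting: IRR = $18,207.88 / $18,550.00 - 1
Ratio: 0.981557 - 1 = -0.018443
IRR = -1.8443%

-1.8443%


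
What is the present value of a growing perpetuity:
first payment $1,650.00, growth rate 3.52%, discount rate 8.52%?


Formula: PV = C / (r - g)
Spread: r - g = 0.0852 - 0.0352 = 0.05
Substituting: PV = $1,650.00 / 0.05
PV = $33,000.00

$33,000.00


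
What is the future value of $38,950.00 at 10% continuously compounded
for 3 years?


Formula: FV = P * e^(r*t)
Exponent: r*t = 0.1 * 3 = 0.3
e^(0.3) = 1.349859
FV = $38,950.00 * 1.349859 = $52,577.00

$52,577.00


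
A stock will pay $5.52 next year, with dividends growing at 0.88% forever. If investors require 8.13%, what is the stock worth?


Formula: P = D1 / (r - g)
Spread: r - g = 0.0813 - 0.0088 = 0.0725
Substituting: P = $5.52 / 0.0725
P = $76.14

$76.14


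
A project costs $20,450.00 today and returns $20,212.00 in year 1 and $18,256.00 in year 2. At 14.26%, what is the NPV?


Formula: NPV = C0 + C1/(1+r) + C2/(1+r)^2
Discount C1: $20,212.00 / (1 + 0.1426) = $17,689.48
Discount C2: $18,256.00 / (1 + 0.1426)^2 = $13,983.54
NPV = -$20,450.00 + $17,689.48 + $13,983.54 = $11,223.02

$11,223.02


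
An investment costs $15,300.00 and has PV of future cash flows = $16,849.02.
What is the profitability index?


Formula: PI = PV(cash flows) / initial investment
Substituting: PI = $16,849.02 / $15,300.00
PI = 1.1012

1.1012


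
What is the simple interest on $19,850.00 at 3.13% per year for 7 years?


Formula: I = P * r * t
Substituting: I = $19,850.00 * 0.0313 * 7
Step: I = $19,850.00 * 0.2191
I = $4,349.14

$4,349.14


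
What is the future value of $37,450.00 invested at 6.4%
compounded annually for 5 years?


Formula: FV = P * (1 + r)^n
Substituting: FV = $37,450.00 * (1 + 0.064)^5
Growth factor: (1.064)^5 = 1.363666
FV = $37,450.00 * 1.363666 = $51,069.31

$51,069.31


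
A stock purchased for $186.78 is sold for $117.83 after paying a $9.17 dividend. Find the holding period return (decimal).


Formula: HPR = (P1 - P0 + D) / P0
Gain: $117.83 - $186.78 + $9.17 = -$59.78
HPR = -$59.78 / $186.78 = -0.3201

-0.3201
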